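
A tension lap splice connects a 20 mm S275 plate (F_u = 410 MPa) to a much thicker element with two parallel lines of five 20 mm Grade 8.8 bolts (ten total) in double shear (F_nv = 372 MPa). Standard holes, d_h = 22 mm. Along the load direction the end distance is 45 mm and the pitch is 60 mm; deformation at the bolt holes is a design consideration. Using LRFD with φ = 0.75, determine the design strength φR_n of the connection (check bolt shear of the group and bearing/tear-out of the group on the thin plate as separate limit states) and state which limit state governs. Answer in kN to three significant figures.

Bolt shear: A_b = π·20²/4 = 314.2 mm²; R_n = 372 × 314.2 × 10 × 2 / 1000 = 2337 kN → 0.75 × 2337 = 1750 kN.
Bearing (1.2 l_c t F_u ≤ 2.4 d t F_u): upper limit = 2.4·20·20·410 / 1000 = 393.6 kN.
  Edge l_c = 45 − 22/2 = 34 → r_n = 334.6 kN; interior l_c = 60 − 22 = 38 → r_n = 373.9 kN.
  R_n,bearing = 2·334.6 + 8·373.9 = 3660 kN → 0.75 × 3660 = 2750 kN.
Bolt shear governs: 1750 kN.

1750 kN (bolt shear governs)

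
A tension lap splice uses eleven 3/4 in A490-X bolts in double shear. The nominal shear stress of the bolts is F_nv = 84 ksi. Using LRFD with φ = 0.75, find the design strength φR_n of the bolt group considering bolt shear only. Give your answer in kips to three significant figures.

612 kips

A_b = π × 0.75² / 4 = 0.4418 in².
R_n = F_nv · A_b · n · n_s = 84 × 0.4418 × 11 × 2 = 816.4 kips.
Design strength φR_n = 0.75 × 816.4 = 612 kips.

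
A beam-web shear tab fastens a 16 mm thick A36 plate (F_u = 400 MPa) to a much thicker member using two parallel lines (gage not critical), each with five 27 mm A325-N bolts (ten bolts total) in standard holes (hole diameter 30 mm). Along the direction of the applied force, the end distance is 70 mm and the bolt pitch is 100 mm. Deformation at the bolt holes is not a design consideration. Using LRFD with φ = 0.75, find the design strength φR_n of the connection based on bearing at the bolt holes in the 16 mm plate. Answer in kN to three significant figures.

Per bolt r_n = 1.5 l_c t F_u ≤ 3.0 d t F_u; upper limit = 3.0 × 27 × 16 × 400 / 1000 = 518.4 kN.
Edge bolt: l_c = 70 − 30/2 = 55 mm → 1.5 × 55 × 16 × 400 / 1000 = 528 → r_n = 518.4 kN.
Interior bolts: l_c = 100 − 30 = 70 mm → 1.5 × 70 × 16 × 400 / 1000 = 672 → r_n = 518.4 kN.
R_n = 2 × 518.4 + 8 × 518.4 = 5184 kN.
Design strength φR_n = 0.75 × 5184 = 3890 kN.

3890 kN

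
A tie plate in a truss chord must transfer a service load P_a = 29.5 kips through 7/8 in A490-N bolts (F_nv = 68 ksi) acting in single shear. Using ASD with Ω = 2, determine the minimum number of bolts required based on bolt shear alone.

2 bolts

A_b = π·0.875²/4 = 0.6013 in².
Per-bolt allowable strength R_n/Ω = 68 × 0.6013 × 1 / 2 = 20.44 kips.
n ≥ 29.5 / 20.44 = 1.443 → use 2 bolts.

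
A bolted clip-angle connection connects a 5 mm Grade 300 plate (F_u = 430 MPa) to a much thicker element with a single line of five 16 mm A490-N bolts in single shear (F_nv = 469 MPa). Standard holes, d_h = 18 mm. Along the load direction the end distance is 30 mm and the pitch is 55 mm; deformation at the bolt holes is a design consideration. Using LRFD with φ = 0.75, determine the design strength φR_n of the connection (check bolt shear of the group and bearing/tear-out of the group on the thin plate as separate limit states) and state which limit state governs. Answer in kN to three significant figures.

Bolt shear: A_b = π·16²/4 = 201.1 mm²; R_n = 469 × 201.1 × 5 × 1 / 1000 = 471.5 kN → 0.75 × 471.5 = 354 kN.
Bearing (1.2 l_c t F_u ≤ 2.4 d t F_u): upper limit = 2.4·16·5·430 / 1000 = 82.56 kN.
  Edge l_c = 30 − 18/2 = 21 → r_n = 54.18 kN; interior l_c = 55 − 18 = 37 → r_n = 82.56 kN.
  R_n,bearing = 1·54.18 + 4·82.56 = 384.4 kN → 0.75 × 384.4 = 288 kN.
Bearing governs: 288 kN.

288 kN (bearing governs)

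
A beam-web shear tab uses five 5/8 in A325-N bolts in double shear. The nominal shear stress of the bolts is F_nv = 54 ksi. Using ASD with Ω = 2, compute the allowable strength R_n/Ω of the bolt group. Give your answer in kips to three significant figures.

82.8 kips

A_b = π × 0.625² / 4 = 0.3068 in².
R_n = F_nv · A_b · n · n_s = 54 × 0.3068 × 5 × 2 = 165.7 kips.
Allowable strength R_n/Ω = 165.7 / 2 = 82.8 kips.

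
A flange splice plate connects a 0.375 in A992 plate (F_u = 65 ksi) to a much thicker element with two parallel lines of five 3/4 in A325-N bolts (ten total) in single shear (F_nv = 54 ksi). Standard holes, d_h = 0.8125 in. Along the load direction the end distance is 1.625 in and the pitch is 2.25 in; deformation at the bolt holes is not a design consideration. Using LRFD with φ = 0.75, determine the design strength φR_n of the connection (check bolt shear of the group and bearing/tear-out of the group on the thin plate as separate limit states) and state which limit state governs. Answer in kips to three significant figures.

179 kips (bolt shear governs)

Bolt shear: A_b = π·0.75²/4 = 0.4418 in²; R_n = 54 × 0.4418 × 10 × 1 = 238.6 kips → 0.75 × 238.6 = 179 kips.
Bearing (1.5 l_c t F_u ≤ 3.0 d t F_u): upper limit = 3.0·0.75·0.375·65 = 54.84 kips.
  Edge l_c = 1.625 − 0.8125/2 = 1.219 → r_n = 44.56 kips; interior l_c = 2.25 − 0.8125 = 1.438 → r_n = 52.56 kips.
  R_n,bearing = 2·44.56 + 8·52.56 = 509.6 kips → 0.75 × 509.6 = 382 kips.
Bolt shear governs: 179 kips.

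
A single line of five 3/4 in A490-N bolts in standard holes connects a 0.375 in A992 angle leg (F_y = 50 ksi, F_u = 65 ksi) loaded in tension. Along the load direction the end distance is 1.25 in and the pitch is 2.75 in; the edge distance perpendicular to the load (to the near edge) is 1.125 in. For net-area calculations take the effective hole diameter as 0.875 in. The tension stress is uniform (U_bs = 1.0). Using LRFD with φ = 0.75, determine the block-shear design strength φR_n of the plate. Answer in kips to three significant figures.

104 kips

Shear plane L_v = 1.25 + 4·2.75 = 12.25 in; A_gv = 12.25 × 0.375 = 4.594 in².
A_nv = (12.25 − 4.5·0.875) × 0.375 = 3.117 in².
A_nt = (1.125 − 0.5·0.875) × 0.375 = 0.2578 in².
0.6 F_u A_nv = 121.6 kips; 0.6 F_y A_gv = 137.8 kips → shear rupture governs the shear term.
R_n = 121.6 + 1.0 × 65 × 0.2578 = 138.3 kips.
Design strength φR_n = 0.75 × 138.3 = 104 kips.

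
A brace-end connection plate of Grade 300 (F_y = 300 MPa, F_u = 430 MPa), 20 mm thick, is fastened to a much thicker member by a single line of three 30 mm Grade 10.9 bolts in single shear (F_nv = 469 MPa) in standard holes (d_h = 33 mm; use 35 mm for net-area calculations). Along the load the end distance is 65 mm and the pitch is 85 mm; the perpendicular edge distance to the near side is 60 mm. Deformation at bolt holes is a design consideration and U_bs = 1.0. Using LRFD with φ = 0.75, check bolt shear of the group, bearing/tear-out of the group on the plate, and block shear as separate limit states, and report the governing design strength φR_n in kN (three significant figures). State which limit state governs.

Bolt shear: A_b = π·30²/4 = 706.9 mm²; R_n = 469 × 706.9 × 3 × 1 / 1000 = 994.5 kN → 0.75 × 994.5 = 746 kN.
Bearing: edge l_c = 48.5, r_n = 500.5 kN; interior l_c = 52, r_n = 536.6 kN; R_n = 500.5 + 2·536.6 = 1574 kN → 1180 kN.
Block shear: A_gv = 4700, A_nv = 2950, A_nt = 850 mm²; R_n = min(0.6F_uA_nv, 0.6F_yA_gv) + U_bs·F_u·A_nt = 1127 kN → 845 kN.
Bolt shear governs: 746 kN.

746 kN (bolt shear governs)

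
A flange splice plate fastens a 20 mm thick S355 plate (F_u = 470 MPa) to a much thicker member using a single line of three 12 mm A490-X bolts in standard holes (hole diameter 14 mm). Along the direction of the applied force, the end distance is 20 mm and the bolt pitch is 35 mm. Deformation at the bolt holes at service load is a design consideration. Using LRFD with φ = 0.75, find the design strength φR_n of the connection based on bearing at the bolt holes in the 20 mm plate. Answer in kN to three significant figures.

Per bolt r_n = 1.2 l_c t F_u ≤ 2.4 d t F_u; upper limit = 2.4 × 12 × 20 × 470 / 1000 = 270.7 kN.
Edge bolt: l_c = 20 − 14/2 = 13 mm → 1.2 × 13 × 20 × 470 / 1000 = 146.6 → r_n = 146.6 kN.
Interior bolts: l_c = 35 − 14 = 21 mm → 1.2 × 21 × 20 × 470 / 1000 = 236.9 → r_n = 236.9 kN.
R_n = 1 × 146.6 + 2 × 236.9 = 620.4 kN.
Design strength φR_n = 0.75 × 620.4 = 465 kN.

465 kN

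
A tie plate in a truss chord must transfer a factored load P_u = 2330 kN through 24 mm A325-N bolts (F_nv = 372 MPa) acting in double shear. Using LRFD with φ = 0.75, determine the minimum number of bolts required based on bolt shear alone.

A_b = π·24²/4 = 452.4 mm².
Per-bolt design strength φR_n = 0.75 × 372 × 452.4 × 2 / 1000 = 252.4 kN.
n ≥ 2330 / 252.4 = 9.23 → use 10 bolts.

10 bolts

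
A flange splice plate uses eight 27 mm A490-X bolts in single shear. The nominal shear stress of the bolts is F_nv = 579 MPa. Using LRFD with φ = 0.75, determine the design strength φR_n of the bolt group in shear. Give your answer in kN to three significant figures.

A_b = π × 27² / 4 = 572.6 mm².
R_n = F_nv · A_b · n · n_s = 579 × 572.6 × 8 × 1 / 1000 = 2652 kN.
Design strength φR_n = 0.75 × 2652 = 1990 kN.

1990 kN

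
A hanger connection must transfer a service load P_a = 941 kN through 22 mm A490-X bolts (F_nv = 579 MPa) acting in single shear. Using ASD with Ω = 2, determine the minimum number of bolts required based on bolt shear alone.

A_b = π·22²/4 = 380.1 mm².
Per-bolt allowable strength R_n/Ω = 579 × 380.1 × 1 / 1000 / 2 = 110 kN.
n ≥ 941 / 110 = 8.551 → use 9 bolts.

9 bolts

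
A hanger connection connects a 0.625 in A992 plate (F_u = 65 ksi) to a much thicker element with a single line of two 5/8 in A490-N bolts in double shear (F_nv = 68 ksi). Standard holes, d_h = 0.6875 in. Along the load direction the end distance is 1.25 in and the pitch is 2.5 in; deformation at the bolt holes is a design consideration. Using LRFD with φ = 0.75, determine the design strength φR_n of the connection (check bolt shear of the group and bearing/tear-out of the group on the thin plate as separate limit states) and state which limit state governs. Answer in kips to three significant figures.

Bolt shear: A_b = π·0.625²/4 = 0.3068 in²; R_n = 68 × 0.3068 × 2 × 2 = 83.45 kips → 0.75 × 83.45 = 62.6 kips.
Bearing (1.2 l_c t F_u ≤ 2.4 d t F_u): upper limit = 2.4·0.625·0.625·65 = 60.94 kips.
  Edge l_c = 1.25 − 0.6875/2 = 0.9062 → r_n = 44.18 kips; interior l_c = 2.5 − 0.6875 = 1.812 → r_n = 60.94 kips.
  R_n,bearing = 1·44.18 + 1·60.94 = 105.1 kips → 0.75 × 105.1 = 78.8 kips.
Bolt shear governs: 62.6 kips.

62.6 kips (bolt shear governs)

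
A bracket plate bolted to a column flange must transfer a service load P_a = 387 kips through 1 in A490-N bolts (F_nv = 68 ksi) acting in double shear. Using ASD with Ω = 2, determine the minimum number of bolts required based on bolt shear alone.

8 bolts

A_b = π·1²/4 = 0.7854 in².
Per-bolt allowable strength R_n/Ω = 68 × 0.7854 × 2 / 2 = 53.41 kips.
n ≥ 387 / 53.41 = 7.246 → use 8 bolts.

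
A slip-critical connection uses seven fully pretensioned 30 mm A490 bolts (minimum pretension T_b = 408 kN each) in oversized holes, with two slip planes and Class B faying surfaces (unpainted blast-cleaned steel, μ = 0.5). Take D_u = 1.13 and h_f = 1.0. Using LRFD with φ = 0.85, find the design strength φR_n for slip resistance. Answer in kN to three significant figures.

R_n = μ · D_u · h_f · T_b · n_s · n_b = 0.5 × 1.13 × 1.0 × 408 × 2 × 7 = 3227 kN.
Design strength φR_n = 0.85 × 3227 = 2740 kN.

2740 kN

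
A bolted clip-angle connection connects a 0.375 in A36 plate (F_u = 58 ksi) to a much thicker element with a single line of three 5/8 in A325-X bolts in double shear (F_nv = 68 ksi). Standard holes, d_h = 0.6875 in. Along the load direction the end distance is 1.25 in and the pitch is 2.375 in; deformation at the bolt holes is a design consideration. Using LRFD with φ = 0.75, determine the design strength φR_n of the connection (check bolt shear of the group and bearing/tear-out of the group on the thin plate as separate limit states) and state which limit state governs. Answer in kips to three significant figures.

66.7 kips (bearing governs)

Bolt shear: A_b = π·0.625²/4 = 0.3068 in²; R_n = 68 × 0.3068 × 3 × 2 = 125.2 kips → 0.75 × 125.2 = 93.9 kips.
Bearing (1.2 l_c t F_u ≤ 2.4 d t F_u): upper limit = 2.4·0.625·0.375·58 = 32.62 kips.
  Edge l_c = 1.25 − 0.6875/2 = 0.9062 → r_n = 23.65 kips; interior l_c = 2.375 − 0.6875 = 1.688 → r_n = 32.62 kips.
  R_n,bearing = 1·23.65 + 2·32.62 = 88.9 kips → 0.75 × 88.9 = 66.7 kips.
Bearing governs: 66.7 kips.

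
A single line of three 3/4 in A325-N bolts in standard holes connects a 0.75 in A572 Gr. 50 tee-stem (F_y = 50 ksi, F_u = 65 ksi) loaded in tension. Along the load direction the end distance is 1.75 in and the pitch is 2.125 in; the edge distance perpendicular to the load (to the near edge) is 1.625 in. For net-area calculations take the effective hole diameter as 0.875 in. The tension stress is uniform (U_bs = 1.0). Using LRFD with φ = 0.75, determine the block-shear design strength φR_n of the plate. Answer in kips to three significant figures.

Shear plane L_v = 1.75 + 2·2.125 = 6 in; A_gv = 6 × 0.75 = 4.5 in².
A_nv = (6 − 2.5·0.875) × 0.75 = 2.859 in².
A_nt = (1.625 − 0.5·0.875) × 0.75 = 0.8906 in².
0.6 F_u A_nv = 111.5 kips; 0.6 F_y A_gv = 135 kips → shear rupture governs the shear term.
R_n = 111.5 + 1.0 × 65 × 0.8906 = 169.4 kips.
Design strength φR_n = 0.75 × 169.4 = 127 kips.

127 kips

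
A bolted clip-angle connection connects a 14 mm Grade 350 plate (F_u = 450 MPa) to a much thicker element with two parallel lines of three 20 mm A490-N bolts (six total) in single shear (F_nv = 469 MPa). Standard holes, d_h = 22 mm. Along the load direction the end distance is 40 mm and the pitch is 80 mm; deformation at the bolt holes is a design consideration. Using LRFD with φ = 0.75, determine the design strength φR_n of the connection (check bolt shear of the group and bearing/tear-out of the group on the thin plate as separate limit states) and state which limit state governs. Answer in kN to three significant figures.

Bolt shear: A_b = π·20²/4 = 314.2 mm²; R_n = 469 × 314.2 × 6 × 1 / 1000 = 884 kN → 0.75 × 884 = 663 kN.
Bearing (1.2 l_c t F_u ≤ 2.4 d t F_u): upper limit = 2.4·20·14·450 / 1000 = 302.4 kN.
  Edge l_c = 40 − 22/2 = 29 → r_n = 219.2 kN; interior l_c = 80 − 22 = 58 → r_n = 302.4 kN.
  R_n,bearing = 2·219.2 + 4·302.4 = 1648 kN → 0.75 × 1648 = 1240 kN.
Bolt shear governs: 663 kN.

663 kN (bolt shear governs)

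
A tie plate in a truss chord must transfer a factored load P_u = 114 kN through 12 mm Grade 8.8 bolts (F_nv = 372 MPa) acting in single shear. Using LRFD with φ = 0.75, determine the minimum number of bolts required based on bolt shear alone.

4 bolts

A_b = π·12²/4 = 113.1 mm².
Per-bolt design strength φR_n = 0.75 × 372 × 113.1 × 1 / 1000 = 31.55 kN.
n ≥ 114 / 31.55 = 3.613 → use 4 bolts.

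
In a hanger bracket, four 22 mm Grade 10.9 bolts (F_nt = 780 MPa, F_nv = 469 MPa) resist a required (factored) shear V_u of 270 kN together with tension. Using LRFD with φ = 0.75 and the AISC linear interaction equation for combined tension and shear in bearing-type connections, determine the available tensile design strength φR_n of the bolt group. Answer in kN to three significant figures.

A_b = π·22²/4 = 380.1 mm²; f_rv = 270 × 1000 / (4 × 380.1) = 177.6 MPa.
F'_nt = 1.3 F_nt − (F_nt / φF_nv) f_rv = 1.3·780 − (780/(0.75·469))·177.6 = 620.2 MPa, capped at F_nt → F'_nt = 620.2 MPa.
R_n = F'_nt · A_b · n = 620.2 × 380.1 × 4 / 1000 = 943.1 kN.
Design strength φR_n = 0.75 × 943.1 = 707 kN.

707 kN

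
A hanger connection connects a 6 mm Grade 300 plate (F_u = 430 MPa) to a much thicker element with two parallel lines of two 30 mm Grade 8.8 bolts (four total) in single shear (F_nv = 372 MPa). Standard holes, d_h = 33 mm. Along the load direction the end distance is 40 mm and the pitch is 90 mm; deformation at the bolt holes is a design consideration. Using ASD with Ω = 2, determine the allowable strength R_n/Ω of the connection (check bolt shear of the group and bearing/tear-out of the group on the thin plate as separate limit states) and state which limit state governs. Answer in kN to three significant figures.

Bolt shear: A_b = π·30²/4 = 706.9 mm²; R_n = 372 × 706.9 × 4 × 1 / 1000 = 1052 kN → 1052 / 2 = 526 kN.
Bearing (1.2 l_c t F_u ≤ 2.4 d t F_u): upper limit = 2.4·30·6·430 / 1000 = 185.8 kN.
  Edge l_c = 40 − 33/2 = 23.5 → r_n = 72.76 kN; interior l_c = 90 − 33 = 57 → r_n = 176.5 kN.
  R_n,bearing = 2·72.76 + 2·176.5 = 498.5 kN → 498.5 / 2 = 249 kN.
Bearing governs: 249 kN.

249 kN (bearing governs)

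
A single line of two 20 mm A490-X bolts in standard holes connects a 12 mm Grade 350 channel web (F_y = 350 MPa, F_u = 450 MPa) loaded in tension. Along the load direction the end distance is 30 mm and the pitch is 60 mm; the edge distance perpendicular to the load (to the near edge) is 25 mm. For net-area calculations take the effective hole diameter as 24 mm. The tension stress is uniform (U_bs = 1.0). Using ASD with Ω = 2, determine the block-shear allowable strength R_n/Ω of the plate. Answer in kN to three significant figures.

123 kN

Shear plane L_v = 30 + 1·60 = 90 mm; A_gv = 90 × 12 = 1080 mm².
A_nv = (90 − 1.5·24) × 12 = 648 mm².
A_nt = (25 − 0.5·24) × 12 = 156 mm².
0.6 F_u A_nv = 175 kN; 0.6 F_y A_gv = 226.8 kN → shear rupture governs the shear term.
R_n = 175 + 1.0 × 450 × 156 / 1000 = 245.2 kN.
Allowable strength R_n/Ω = 245.2 / 2 = 123 kN.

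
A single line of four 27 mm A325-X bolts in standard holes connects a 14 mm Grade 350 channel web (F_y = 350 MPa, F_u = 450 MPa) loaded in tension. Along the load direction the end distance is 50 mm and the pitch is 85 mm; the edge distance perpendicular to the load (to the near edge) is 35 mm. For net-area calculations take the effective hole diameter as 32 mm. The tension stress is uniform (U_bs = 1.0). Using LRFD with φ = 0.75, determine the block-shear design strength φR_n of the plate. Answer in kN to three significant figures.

Shear plane L_v = 50 + 3·85 = 305 mm; A_gv = 305 × 14 = 4270 mm².
A_nv = (305 − 3.5·32) × 14 = 2702 mm².
A_nt = (35 − 0.5·32) × 14 = 266 mm².
0.6 F_u A_nv = 729.5 kN; 0.6 F_y A_gv = 896.7 kN → shear rupture governs the shear term.
R_n = 729.5 + 1.0 × 450 × 266 / 1000 = 849.2 kN.
Design strength φR_n = 0.75 × 849.2 = 637 kN.

637 kN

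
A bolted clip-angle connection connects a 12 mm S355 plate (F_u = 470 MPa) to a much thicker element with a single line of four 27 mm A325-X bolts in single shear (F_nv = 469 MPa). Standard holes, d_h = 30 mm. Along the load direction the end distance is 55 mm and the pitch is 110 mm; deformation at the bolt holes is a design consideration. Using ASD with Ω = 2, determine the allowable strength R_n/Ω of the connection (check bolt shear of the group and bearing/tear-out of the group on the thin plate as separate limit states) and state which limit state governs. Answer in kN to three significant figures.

537 kN (bolt shear governs)

Bolt shear: A_b = π·27²/4 = 572.6 mm²; R_n = 469 × 572.6 × 4 × 1 / 1000 = 1074 kN → 1074 / 2 = 537 kN.
Bearing (1.2 l_c t F_u ≤ 2.4 d t F_u): upper limit = 2.4·27·12·470 / 1000 = 365.5 kN.
  Edge l_c = 55 − 30/2 = 40 → r_n = 270.7 kN; interior l_c = 110 − 30 = 80 → r_n = 365.5 kN.
  R_n,bearing = 1·270.7 + 3·365.5 = 1367 kN → 1367 / 2 = 684 kN.
Bolt shear governs: 537 kN.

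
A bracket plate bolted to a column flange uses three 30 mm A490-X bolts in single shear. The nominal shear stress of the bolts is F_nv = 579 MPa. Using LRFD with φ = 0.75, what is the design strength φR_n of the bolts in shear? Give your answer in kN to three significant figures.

A_b = π × 30² / 4 = 706.9 mm².
R_n = F_nv · A_b · n · n_s = 579 × 706.9 × 3 × 1 / 1000 = 1228 kN.
Design strength φR_n = 0.75 × 1228 = 921 kN.

921 kN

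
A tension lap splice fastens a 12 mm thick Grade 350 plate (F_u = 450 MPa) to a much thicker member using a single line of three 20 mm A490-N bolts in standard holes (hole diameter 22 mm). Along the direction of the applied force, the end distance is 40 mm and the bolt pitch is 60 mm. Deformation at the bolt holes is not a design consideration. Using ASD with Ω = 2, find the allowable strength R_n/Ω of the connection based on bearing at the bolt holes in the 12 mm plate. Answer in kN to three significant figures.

425 kN

Per bolt r_n = 1.5 l_c t F_u ≤ 3.0 d t F_u; upper limit = 3.0 × 20 × 12 × 450 / 1000 = 324 kN.
Edge bolt: l_c = 40 − 22/2 = 29 mm → 1.5 × 29 × 12 × 450 / 1000 = 234.9 → r_n = 234.9 kN.
Interior bolts: l_c = 60 − 22 = 38 mm → 1.5 × 38 × 12 × 450 / 1000 = 307.8 → r_n = 307.8 kN.
R_n = 1 × 234.9 + 2 × 307.8 = 850.5 kN.
Allowable strength R_n/Ω = 850.5 / 2 = 425 kN.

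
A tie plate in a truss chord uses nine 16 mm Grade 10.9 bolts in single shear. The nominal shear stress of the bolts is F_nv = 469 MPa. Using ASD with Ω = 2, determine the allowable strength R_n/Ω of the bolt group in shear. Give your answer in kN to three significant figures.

424 kN

A_b = π × 16² / 4 = 201.1 mm².
R_n = F_nv · A_b · n · n_s = 469 × 201.1 × 9 × 1 / 1000 = 848.7 kN.
Allowable strength R_n/Ω = 848.7 / 2 = 424 kN.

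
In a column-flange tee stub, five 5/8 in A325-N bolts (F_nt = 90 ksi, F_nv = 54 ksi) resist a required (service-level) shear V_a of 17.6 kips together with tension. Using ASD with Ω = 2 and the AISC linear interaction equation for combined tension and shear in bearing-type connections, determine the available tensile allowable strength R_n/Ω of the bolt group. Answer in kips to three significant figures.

60.4 kips

A_b = π·0.625²/4 = 0.3068 in²; f_rv = 17.6 / (5 × 0.3068) = 11.47 ksi.
F'_nt = 1.3 F_nt − (Ω F_nt / F_nv) f_rv = 1.3·90 − (2·90/54)·11.47 = 78.76 ksi, capped at F_nt → F'_nt = 78.76 ksi.
R_n = F'_nt · A_b · n = 78.76 × 0.3068 × 5 = 120.8 kips.
Allowable strength R_n/Ω = 120.8 / 2 = 60.4 kips.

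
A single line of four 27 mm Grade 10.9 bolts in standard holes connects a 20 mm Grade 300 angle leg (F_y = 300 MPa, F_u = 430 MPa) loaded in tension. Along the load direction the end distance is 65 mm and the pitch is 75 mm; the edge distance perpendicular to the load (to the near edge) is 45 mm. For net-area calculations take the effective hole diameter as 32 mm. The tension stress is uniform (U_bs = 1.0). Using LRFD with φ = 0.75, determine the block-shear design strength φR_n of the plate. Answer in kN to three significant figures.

876 kN

Shear plane L_v = 65 + 3·75 = 290 mm; A_gv = 290 × 20 = 5800 mm².
A_nv = (290 − 3.5·32) × 20 = 3560 mm².
A_nt = (45 − 0.5·32) × 20 = 580 mm².
0.6 F_u A_nv = 918.5 kN; 0.6 F_y A_gv = 1044 kN → shear rupture governs the shear term.
R_n = 918.5 + 1.0 × 430 × 580 / 1000 = 1168 kN.
Design strength φR_n = 0.75 × 1168 = 876 kN.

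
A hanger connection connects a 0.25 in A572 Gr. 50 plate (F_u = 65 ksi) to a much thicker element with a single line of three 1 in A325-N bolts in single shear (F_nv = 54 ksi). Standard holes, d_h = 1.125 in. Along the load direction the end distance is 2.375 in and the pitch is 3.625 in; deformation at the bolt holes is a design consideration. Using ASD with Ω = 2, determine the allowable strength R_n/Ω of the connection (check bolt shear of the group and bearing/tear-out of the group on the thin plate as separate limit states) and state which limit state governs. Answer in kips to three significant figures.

Bolt shear: A_b = π·1²/4 = 0.7854 in²; R_n = 54 × 0.7854 × 3 × 1 = 127.2 kips → 127.2 / 2 = 63.6 kips.
Bearing (1.2 l_c t F_u ≤ 2.4 d t F_u): upper limit = 2.4·1·0.25·65 = 39 kips.
  Edge l_c = 2.375 − 1.125/2 = 1.812 → r_n = 35.34 kips; interior l_c = 3.625 − 1.125 = 2.5 → r_n = 39 kips.
  R_n,bearing = 1·35.34 + 2·39 = 113.3 kips → 113.3 / 2 = 56.7 kips.
Bearing governs: 56.7 kips.

56.7 kips (bearing governs)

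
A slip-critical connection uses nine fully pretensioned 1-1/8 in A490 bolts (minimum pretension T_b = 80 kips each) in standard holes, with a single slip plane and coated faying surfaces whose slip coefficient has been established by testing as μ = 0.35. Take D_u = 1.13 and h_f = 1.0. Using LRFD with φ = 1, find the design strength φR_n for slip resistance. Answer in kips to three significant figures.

R_n = μ · D_u · h_f · T_b · n_s · n_b = 0.35 × 1.13 × 1.0 × 80 × 1 × 9 = 284.8 kips.
Design strength φR_n = 1 × 284.8 = 285 kips.

285 kips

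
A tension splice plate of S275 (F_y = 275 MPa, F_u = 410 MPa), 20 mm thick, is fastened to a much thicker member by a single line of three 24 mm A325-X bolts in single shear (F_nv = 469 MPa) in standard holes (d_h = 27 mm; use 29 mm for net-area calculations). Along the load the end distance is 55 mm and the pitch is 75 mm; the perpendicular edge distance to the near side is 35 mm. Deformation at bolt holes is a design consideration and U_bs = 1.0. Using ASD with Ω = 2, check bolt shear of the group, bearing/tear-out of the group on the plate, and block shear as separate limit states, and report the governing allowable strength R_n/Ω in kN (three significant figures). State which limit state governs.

Bolt shear: A_b = π·24²/4 = 452.4 mm²; R_n = 469 × 452.4 × 3 × 1 / 1000 = 636.5 kN → 636.5 / 2 = 318 kN.
Bearing: edge l_c = 41.5, r_n = 408.4 kN; interior l_c = 48, r_n = 472.3 kN; R_n = 408.4 + 2·472.3 = 1353 kN → 676 kN.
Block shear: A_gv = 4100, A_nv = 2650, A_nt = 410 mm²; R_n = min(0.6F_uA_nv, 0.6F_yA_gv) + U_bs·F_u·A_nt = 820 kN → 410 kN.
Bolt shear governs: 318 kN.

318 kN (bolt shear governs)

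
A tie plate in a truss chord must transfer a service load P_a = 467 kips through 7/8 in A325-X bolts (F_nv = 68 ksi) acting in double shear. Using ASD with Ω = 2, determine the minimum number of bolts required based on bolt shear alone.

12 bolts

A_b = π·0.875²/4 = 0.6013 in².
Per-bolt allowable strength R_n/Ω = 68 × 0.6013 × 2 / 2 = 40.89 kips.
n ≥ 467 / 40.89 = 11.42 → use 12 bolts.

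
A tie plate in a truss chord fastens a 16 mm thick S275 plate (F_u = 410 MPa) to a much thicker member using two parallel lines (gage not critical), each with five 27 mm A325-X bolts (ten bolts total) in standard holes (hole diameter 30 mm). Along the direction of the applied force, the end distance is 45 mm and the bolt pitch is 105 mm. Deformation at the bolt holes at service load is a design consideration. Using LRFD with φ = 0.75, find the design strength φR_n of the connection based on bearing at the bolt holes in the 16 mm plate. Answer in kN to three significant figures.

Per bolt r_n = 1.2 l_c t F_u ≤ 2.4 d t F_u; upper limit = 2.4 × 27 × 16 × 410 / 1000 = 425.1 kN.
Edge bolt: l_c = 45 − 30/2 = 30 mm → 1.2 × 30 × 16 × 410 / 1000 = 236.2 → r_n = 236.2 kN.
Interior bolts: l_c = 105 − 30 = 75 mm → 1.2 × 75 × 16 × 410 / 1000 = 590.4 → r_n = 425.1 kN.
R_n = 2 × 236.2 + 8 × 425.1 = 3873 kN.
Design strength φR_n = 0.75 × 3873 = 2900 kN.

2900 kN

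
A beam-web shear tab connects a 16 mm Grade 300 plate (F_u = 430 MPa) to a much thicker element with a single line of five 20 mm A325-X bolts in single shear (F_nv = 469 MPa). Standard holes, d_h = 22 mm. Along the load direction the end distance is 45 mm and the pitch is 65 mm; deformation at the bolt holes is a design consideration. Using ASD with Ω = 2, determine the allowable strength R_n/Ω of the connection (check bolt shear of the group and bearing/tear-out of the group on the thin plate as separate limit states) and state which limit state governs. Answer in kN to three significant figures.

368 kN (bolt shear governs)

Bolt shear: A_b = π·20²/4 = 314.2 mm²; R_n = 469 × 314.2 × 5 × 1 / 1000 = 736.7 kN → 736.7 / 2 = 368 kN.
Bearing (1.2 l_c t F_u ≤ 2.4 d t F_u): upper limit = 2.4·20·16·430 / 1000 = 330.2 kN.
  Edge l_c = 45 − 22/2 = 34 → r_n = 280.7 kN; interior l_c = 65 − 22 = 43 → r_n = 330.2 kN.
  R_n,bearing = 1·280.7 + 4·330.2 = 1602 kN → 1602 / 2 = 801 kN.
Bolt shear governs: 368 kN.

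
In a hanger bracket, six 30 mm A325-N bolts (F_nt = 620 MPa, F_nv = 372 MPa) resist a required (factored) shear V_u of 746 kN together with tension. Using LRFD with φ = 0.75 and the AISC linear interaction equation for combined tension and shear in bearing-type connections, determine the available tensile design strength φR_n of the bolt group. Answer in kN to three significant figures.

A_b = π·30²/4 = 706.9 mm²; f_rv = 746 × 1000 / (6 × 706.9) = 175.9 MPa.
F'_nt = 1.3 F_nt − (F_nt / φF_nv) f_rv = 1.3·620 − (620/(0.75·372))·175.9 = 415.1 MPa, capped at F_nt → F'_nt = 415.1 MPa.
R_n = F'_nt · A_b · n = 415.1 × 706.9 × 6 / 1000 = 1761 kN.
Design strength φR_n = 0.75 × 1761 = 1320 kN.

1320 kN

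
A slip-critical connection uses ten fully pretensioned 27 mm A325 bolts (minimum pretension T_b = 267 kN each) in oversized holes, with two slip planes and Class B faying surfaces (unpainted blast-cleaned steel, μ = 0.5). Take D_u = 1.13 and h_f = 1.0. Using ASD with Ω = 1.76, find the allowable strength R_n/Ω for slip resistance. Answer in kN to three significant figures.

R_n = μ · D_u · h_f · T_b · n_s · n_b = 0.5 × 1.13 × 1.0 × 267 × 2 × 10 = 3017 kN.
Allowable strength R_n/Ω = 3017 / 1.76 = 1710 kN.

1710 kN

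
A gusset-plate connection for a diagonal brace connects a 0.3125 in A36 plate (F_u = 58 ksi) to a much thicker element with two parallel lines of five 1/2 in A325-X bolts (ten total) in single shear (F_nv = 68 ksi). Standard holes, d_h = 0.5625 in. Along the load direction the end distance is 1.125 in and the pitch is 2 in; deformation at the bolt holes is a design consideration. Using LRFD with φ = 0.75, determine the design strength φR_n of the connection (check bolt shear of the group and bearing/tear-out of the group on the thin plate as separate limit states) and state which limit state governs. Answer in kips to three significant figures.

Bolt shear: A_b = π·0.5²/4 = 0.1963 in²; R_n = 68 × 0.1963 × 10 × 1 = 133.5 kips → 0.75 × 133.5 = 100 kips.
Bearing (1.2 l_c t F_u ≤ 2.4 d t F_u): upper limit = 2.4·0.5·0.3125·58 = 21.75 kips.
  Edge l_c = 1.125 − 0.5625/2 = 0.8438 → r_n = 18.35 kips; interior l_c = 2 − 0.5625 = 1.438 → r_n = 21.75 kips.
  R_n,bearing = 2·18.35 + 8·21.75 = 210.7 kips → 0.75 × 210.7 = 158 kips.
Bolt shear governs: 100 kips.

100 kips (bolt shear governs)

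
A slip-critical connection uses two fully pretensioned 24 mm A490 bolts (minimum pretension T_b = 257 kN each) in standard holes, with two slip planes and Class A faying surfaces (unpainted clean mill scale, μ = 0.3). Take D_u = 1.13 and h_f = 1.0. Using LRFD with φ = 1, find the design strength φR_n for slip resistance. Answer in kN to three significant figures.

348 kN

R_n = μ · D_u · h_f · T_b · n_s · n_b = 0.3 × 1.13 × 1.0 × 257 × 2 × 2 = 348.5 kN.
Design strength φR_n = 1 × 348.5 = 348 kN.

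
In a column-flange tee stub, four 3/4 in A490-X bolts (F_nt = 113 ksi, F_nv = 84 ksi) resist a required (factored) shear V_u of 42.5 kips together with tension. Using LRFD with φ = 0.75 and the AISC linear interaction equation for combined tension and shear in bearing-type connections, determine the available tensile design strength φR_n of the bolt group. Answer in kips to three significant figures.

A_b = π·0.75²/4 = 0.4418 in²; f_rv = 42.5 / (4 × 0.4418) = 24.05 ksi.
F'_nt = 1.3 F_nt − (F_nt / φF_nv) f_rv = 1.3·113 − (113/(0.75·84))·24.05 = 103.8 ksi, capped at F_nt → F'_nt = 103.8 ksi.
R_n = F'_nt · A_b · n = 103.8 × 0.4418 × 4 = 183.4 kips.
Design strength φR_n = 0.75 × 183.4 = 138 kips.

138 kips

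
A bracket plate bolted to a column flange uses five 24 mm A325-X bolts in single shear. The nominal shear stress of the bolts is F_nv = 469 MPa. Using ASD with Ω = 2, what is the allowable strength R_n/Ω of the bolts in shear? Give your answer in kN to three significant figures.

A_b = π × 24² / 4 = 452.4 mm².
R_n = F_nv · A_b · n · n_s = 469 × 452.4 × 5 × 1 / 1000 = 1061 kN.
Allowable strength R_n/Ω = 1061 / 2 = 530 kN.

530 kN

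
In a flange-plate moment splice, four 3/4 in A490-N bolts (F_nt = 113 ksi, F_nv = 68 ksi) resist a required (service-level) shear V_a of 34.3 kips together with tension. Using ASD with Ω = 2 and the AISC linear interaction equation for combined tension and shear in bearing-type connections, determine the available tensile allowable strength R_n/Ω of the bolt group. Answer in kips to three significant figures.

72.8 kips

A_b = π·0.75²/4 = 0.4418 in²; f_rv = 34.3 / (4 × 0.4418) = 19.41 ksi.
F'_nt = 1.3 F_nt − (Ω F_nt / F_nv) f_rv = 1.3·113 − (2·113/68)·19.41 = 82.39 ksi, capped at F_nt → F'_nt = 82.39 ksi.
R_n = F'_nt · A_b · n = 82.39 × 0.4418 × 4 = 145.6 kips.
Allowable strength R_n/Ω = 145.6 / 2 = 72.8 kips.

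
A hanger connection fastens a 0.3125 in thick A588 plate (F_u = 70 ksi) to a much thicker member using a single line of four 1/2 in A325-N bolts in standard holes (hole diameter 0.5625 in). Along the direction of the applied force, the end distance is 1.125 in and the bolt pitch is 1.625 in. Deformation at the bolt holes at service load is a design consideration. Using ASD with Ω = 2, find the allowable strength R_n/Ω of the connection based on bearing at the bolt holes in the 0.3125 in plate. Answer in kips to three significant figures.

50.4 kips

Per bolt r_n = 1.2 l_c t F_u ≤ 2.4 d t F_u; upper limit = 2.4 × 0.5 × 0.3125 × 70 = 26.25 kips.
Edge bolt: l_c = 1.125 − 0.5625/2 = 0.8438 in → 1.2 × 0.8438 × 0.3125 × 70 = 22.15 → r_n = 22.15 kips.
Interior bolts: l_c = 1.625 − 0.5625 = 1.062 in → 1.2 × 1.062 × 0.3125 × 70 = 27.89 → r_n = 26.25 kips.
R_n = 1 × 22.15 + 3 × 26.25 = 100.9 kips.
Allowable strength R_n/Ω = 100.9 / 2 = 50.4 kips.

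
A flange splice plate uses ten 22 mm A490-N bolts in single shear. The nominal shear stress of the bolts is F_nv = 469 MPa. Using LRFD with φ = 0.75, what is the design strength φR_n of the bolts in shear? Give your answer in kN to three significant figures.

1340 kN

A_b = π × 22² / 4 = 380.1 mm².
R_n = F_nv · A_b · n · n_s = 469 × 380.1 × 10 × 1 / 1000 = 1783 kN.
Design strength φR_n = 0.75 × 1783 = 1340 kN.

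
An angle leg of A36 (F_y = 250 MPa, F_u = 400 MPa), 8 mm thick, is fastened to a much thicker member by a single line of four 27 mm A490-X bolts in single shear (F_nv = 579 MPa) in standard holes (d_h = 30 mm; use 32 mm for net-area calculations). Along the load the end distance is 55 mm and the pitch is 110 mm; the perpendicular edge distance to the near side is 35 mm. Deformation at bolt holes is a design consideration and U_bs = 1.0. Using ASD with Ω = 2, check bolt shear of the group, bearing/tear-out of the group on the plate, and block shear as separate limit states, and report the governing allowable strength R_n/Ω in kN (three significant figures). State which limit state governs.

Bolt shear: A_b = π·27²/4 = 572.6 mm²; R_n = 579 × 572.6 × 4 × 1 / 1000 = 1326 kN → 1326 / 2 = 663 kN.
Bearing: edge l_c = 40, r_n = 153.6 kN; interior l_c = 80, r_n = 207.4 kN; R_n = 153.6 + 3·207.4 = 775.7 kN → 388 kN.
Block shear: A_gv = 3080, A_nv = 2184, A_nt = 152 mm²; R_n = min(0.6F_uA_nv, 0.6F_yA_gv) + U_bs·F_u·A_nt = 522.8 kN → 261 kN.
Block shear governs: 261 kN.

261 kN (block shear governs)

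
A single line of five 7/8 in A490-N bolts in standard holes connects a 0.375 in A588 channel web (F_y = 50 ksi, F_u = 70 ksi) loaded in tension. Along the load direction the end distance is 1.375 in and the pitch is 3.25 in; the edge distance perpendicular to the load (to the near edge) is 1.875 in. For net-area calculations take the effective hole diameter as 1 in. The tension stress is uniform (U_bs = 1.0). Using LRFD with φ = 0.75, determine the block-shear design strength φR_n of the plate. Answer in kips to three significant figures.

144 kips

Shear plane L_v = 1.375 + 4·3.25 = 14.38 in; A_gv = 14.38 × 0.375 = 5.391 in².
A_nv = (14.38 − 4.5·1) × 0.375 = 3.703 in².
A_nt = (1.875 − 0.5·1) × 0.375 = 0.5156 in².
0.6 F_u A_nv = 155.5 kips; 0.6 F_y A_gv = 161.7 kips → shear rupture governs the shear term.
R_n = 155.5 + 1.0 × 70 × 0.5156 = 191.6 kips.
Design strength φR_n = 0.75 × 191.6 = 144 kips.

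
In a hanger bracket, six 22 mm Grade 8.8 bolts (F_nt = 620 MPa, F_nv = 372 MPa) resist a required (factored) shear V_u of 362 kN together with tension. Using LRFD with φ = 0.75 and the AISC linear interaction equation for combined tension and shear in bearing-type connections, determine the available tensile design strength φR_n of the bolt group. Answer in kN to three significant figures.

A_b = π·22²/4 = 380.1 mm²; f_rv = 362 × 1000 / (6 × 380.1) = 158.7 MPa.
F'_nt = 1.3 F_nt − (F_nt / φF_nv) f_rv = 1.3·620 − (620/(0.75·372))·158.7 = 453.3 MPa, capped at F_nt → F'_nt = 453.3 MPa.
R_n = F'_nt · A_b · n = 453.3 × 380.1 × 6 / 1000 = 1034 kN.
Design strength φR_n = 0.75 × 1034 = 775 kN.

775 kN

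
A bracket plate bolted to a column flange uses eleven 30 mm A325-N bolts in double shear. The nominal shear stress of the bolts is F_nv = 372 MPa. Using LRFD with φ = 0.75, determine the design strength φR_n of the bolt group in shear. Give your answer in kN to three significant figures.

A_b = π × 30² / 4 = 706.9 mm².
R_n = F_nv · A_b · n · n_s = 372 × 706.9 × 11 × 2 / 1000 = 5785 kN.
Design strength φR_n = 0.75 × 5785 = 4340 kN.

4340 kN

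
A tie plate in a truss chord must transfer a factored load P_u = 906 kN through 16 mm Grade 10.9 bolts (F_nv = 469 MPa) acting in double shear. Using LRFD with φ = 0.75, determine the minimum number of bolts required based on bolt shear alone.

7 bolts

A_b = π·16²/4 = 201.1 mm².
Per-bolt design strength φR_n = 0.75 × 469 × 201.1 × 2 / 1000 = 141.4 kN.
n ≥ 906 / 141.4 = 6.405 → use 7 bolts.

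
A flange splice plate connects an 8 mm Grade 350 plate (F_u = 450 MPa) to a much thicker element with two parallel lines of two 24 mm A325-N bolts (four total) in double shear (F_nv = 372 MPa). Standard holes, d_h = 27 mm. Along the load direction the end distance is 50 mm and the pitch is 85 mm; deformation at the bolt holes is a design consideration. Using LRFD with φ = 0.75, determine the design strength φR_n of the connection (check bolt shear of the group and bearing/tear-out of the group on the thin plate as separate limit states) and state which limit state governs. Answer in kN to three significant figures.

548 kN (bearing governs)

Bolt shear: A_b = π·24²/4 = 452.4 mm²; R_n = 372 × 452.4 × 4 × 2 / 1000 = 1346 kN → 0.75 × 1346 = 1010 kN.
Bearing (1.2 l_c t F_u ≤ 2.4 d t F_u): upper limit = 2.4·24·8·450 / 1000 = 207.4 kN.
  Edge l_c = 50 − 27/2 = 36.5 → r_n = 157.7 kN; interior l_c = 85 − 27 = 58 → r_n = 207.4 kN.
  R_n,bearing = 2·157.7 + 2·207.4 = 730.1 kN → 0.75 × 730.1 = 548 kN.
Bearing governs: 548 kN.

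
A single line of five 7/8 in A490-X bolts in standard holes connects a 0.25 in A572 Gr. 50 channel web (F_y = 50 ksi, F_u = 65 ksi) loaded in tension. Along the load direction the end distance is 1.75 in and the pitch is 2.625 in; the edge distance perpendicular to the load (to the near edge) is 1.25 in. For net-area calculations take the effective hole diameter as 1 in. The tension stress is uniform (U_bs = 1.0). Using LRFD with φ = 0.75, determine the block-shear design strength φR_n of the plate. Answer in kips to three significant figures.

Shear plane L_v = 1.75 + 4·2.625 = 12.25 in; A_gv = 12.25 × 0.25 = 3.062 in².
A_nv = (12.25 − 4.5·1) × 0.25 = 1.938 in².
A_nt = (1.25 − 0.5·1) × 0.25 = 0.1875 in².
0.6 F_u A_nv = 75.56 kips; 0.6 F_y A_gv = 91.88 kips → shear rupture governs the shear term.
R_n = 75.56 + 1.0 × 65 × 0.1875 = 87.75 kips.
Design strength φR_n = 0.75 × 87.75 = 65.8 kips.

65.8 kips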